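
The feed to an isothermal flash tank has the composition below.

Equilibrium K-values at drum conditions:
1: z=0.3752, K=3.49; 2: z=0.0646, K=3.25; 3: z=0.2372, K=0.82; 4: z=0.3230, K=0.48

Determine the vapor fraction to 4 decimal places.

Material balance + equilibrium reduce to Σ zᵢ(Kᵢ−1)/(1+ψ(Kᵢ−1)) = 0.
Feasibility: ΣzᵢKᵢ = 1.8689, Σzᵢ/Kᵢ = 1.0896 — both > 1, two phases present.
Iterate (Newton) starting at ψ = 0.5:
  ψ = 0.5000: g = 0.21065, g' = -0.7028 → ψ = 0.7998
  ψ = 0.7998: g = 0.02682, g' = -0.5682 → ψ = 0.8470
Converged at ψ = 0.8470.

ψ = 0.8470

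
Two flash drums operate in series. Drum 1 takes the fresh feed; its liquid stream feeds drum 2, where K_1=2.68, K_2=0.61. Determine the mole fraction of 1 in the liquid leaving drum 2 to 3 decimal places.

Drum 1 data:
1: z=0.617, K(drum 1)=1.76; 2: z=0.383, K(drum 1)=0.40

x_1 (drum 2) = 0.188

Drum 1:
Binary case is linear: z₁(K₁−1)(1+ψ₁(K₂−1)) + z₂(K₂−1)(1+ψ₁(K₁−1)) = 0
⇒ ψ₁ = [z₁(K₁−1)+z₂(K₂−1)] / [−(K₁−1)(K₂−1)] = 0.2391/0.4560 = 0.524
Drum-1 compositions:
  1: x = 0.441, y = 0.776
  2: x = 0.559, y = 0.224
Drum-2 feed = drum-1 liquid: z₂ = (0.4412, 0.5588).
Drum 2:
Let ψ₂ = V/F and solve Σ zᵢ(Kᵢ−1)/(1+ψ₂(Kᵢ−1)) = 0.
Feasibility: ΣzᵢKᵢ = 1.523, Σzᵢ/Kᵢ = 1.081 — both > 1, two phases present.
Binary case is linear: z₁(K₁−1)(1+ψ₂(K₂−1)) + z₂(K₂−1)(1+ψ₂(K₁−1)) = 0
⇒ ψ₂ = [z₁(K₁−1)+z₂(K₂−1)] / [−(K₁−1)(K₂−1)] = 0.5232/0.6552 = 0.799
  1: x = 0.188, y = 0.505
  2: x = 0.812, y = 0.495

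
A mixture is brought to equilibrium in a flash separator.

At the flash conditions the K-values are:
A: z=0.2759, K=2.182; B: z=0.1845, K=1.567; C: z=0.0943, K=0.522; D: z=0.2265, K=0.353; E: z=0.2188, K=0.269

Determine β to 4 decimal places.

β = 0.1225

Let β = V/F and solve Σ zᵢ(Kᵢ−1)/(1+β(Kᵢ−1)) = 0.
Check two-phase: ΣzᵢKᵢ = 1.0792 > 1 and Σzᵢ/Kᵢ = 1.8799 > 1, so g(0) = 0.0792 > 0 and g(1) = -0.8799 < 0.
Newton–Raphson from β = 0.5:
  β = 0.5000: g = -0.24145, g' = -0.7231 → β = 0.1661
  β = 0.1661: g = -0.02698, g' = -0.6148 → β = 0.1222
  β = 0.1222: g = 0.00017, g' = -0.6233 → β = 0.1225
Converged at β = 0.1225.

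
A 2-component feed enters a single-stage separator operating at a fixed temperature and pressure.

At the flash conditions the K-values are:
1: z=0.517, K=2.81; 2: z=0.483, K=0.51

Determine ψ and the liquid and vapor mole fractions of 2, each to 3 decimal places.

Material balance + equilibrium reduce to Σ zᵢ(Kᵢ−1)/(1+ψ(Kᵢ−1)) = 0.
Check two-phase: ΣzᵢKᵢ = 1.699 > 1 and Σzᵢ/Kᵢ = 1.131 > 1, so g(0) = 0.699 > 0 and g(1) = -0.131 < 0.
Binary case is linear: z₁(K₁−1)(1+ψ(K₂−1)) + z₂(K₂−1)(1+ψ(K₁−1)) = 0
⇒ ψ = [z₁(K₁−1)+z₂(K₂−1)] / [−(K₁−1)(K₂−1)] = 0.6991/0.8869 = 0.788
Compositions from xᵢ = zᵢ/(1+ψ(Kᵢ−1)), yᵢ = Kᵢxᵢ:
  1: x = 0.213, y = 0.599
  2: x = 0.787, y = 0.401

ψ = 0.788, x_2 = 0.787, y_2 = 0.401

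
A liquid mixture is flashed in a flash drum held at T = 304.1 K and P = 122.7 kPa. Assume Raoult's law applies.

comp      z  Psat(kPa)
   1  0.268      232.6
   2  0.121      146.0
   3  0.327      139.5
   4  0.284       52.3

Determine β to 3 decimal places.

Raoult's law: Kᵢ = Pᵢˢᵃᵗ/P = Pᵢˢᵃᵗ/122.7.
  K_1 = 232.6/122.7 = 1.89568, K_2 = 146.0/122.7 = 1.18989, K_3 = 139.5/122.7 = 1.13692, K_4 = 52.3/122.7 = 0.42624
Rachford–Rice: g(β) = Σ zᵢ(Kᵢ−1)/(1+β(Kᵢ−1)) = 0.
Feasibility: ΣzᵢKᵢ = 1.145, Σzᵢ/Kᵢ = 1.197 — both > 1, two phases present.
Newton iteration, β⁰ = 0.4:
  β = 0.400: g = 0.0290, g' = -0.283 → β = 0.503
  β = 0.503: g = -0.0006, g' = -0.296 → β = 0.501
Converged at β = 0.501.

β = 0.501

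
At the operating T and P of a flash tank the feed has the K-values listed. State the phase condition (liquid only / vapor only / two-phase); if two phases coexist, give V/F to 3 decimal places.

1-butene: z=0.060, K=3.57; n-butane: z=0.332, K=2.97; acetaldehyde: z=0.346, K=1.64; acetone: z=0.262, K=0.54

ΣzᵢKᵢ = 1.909; Σzᵢ/Kᵢ = 0.825.
Since Σzᵢ/Kᵢ < 1 the mixture is above its dew point — single vapor phase.

vapor only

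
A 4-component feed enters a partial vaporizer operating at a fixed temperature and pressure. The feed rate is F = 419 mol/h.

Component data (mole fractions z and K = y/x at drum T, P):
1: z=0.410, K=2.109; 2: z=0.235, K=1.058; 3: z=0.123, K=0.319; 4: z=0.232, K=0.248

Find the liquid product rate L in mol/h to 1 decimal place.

L = 276.4 mol/h

Newton–Raphson from ψ = 0.5:
  ψ = 0.500: g = -0.1009, g' = -0.678 → ψ = 0.351
  ψ = 0.351: g = -0.0065, g' = -0.603 → ψ = 0.340
Converged at ψ = 0.340.
Then V = ψ·F = 0.3403·419 = 142.6 mol/h and L = F − V = 276.4 mol/h.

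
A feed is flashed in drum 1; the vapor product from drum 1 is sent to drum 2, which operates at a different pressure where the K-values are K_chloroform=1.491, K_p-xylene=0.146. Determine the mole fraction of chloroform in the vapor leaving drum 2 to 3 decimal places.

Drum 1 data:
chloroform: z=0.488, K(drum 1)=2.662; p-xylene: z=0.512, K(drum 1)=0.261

Drum 1:
Rachford–Rice: g(ψ₁) = Σ zᵢ(Kᵢ−1)/(1+ψ₁(Kᵢ−1)) = 0.
g(0) = ΣzᵢKᵢ − 1 = 0.433 and g(1) = 1 − Σzᵢ/Kᵢ = -1.145, so a root lies in (0, 1).
Iterate (Newton) starting at ψ₁ = 0.6:
  ψ₁ = 0.600: g = -0.2737, g' = -1.240 → ψ₁ = 0.379
  ψ₁ = 0.379: g = -0.0283, g' = -1.047 → ψ₁ = 0.352
Converged at ψ₁ = 0.352.
Drum-1 compositions:
  chloroform: x = 0.308, y = 0.819
  p-xylene: x = 0.692, y = 0.181
Drum-2 feed = drum-1 vapor: z₂ = (0.8193, 0.1807).
Drum 2:
Binary case is linear: z₁(K₁−1)(1+ψ₂(K₂−1)) + z₂(K₂−1)(1+ψ₂(K₁−1)) = 0
⇒ ψ₂ = [z₁(K₁−1)+z₂(K₂−1)] / [−(K₁−1)(K₂−1)] = 0.2480/0.4193 = 0.591
  chloroform: x = 0.635, y = 0.947
  p-xylene: x = 0.365, y = 0.053

y_chloroform (drum 2) = 0.947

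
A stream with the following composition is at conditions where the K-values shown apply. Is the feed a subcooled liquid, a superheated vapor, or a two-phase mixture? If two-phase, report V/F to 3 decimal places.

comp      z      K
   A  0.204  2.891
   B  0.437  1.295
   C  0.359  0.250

ΣzᵢKᵢ = 1.245; Σzᵢ/Kᵢ = 1.844.
Both exceed 1, so a two-phase solution exists.
Let ψ = V/F and solve Σ zᵢ(Kᵢ−1)/(1+ψ(Kᵢ−1)) = 0.
Newton iteration, ψ⁰ = 0.35:
  ψ = 0.350: g = -0.0161, g' = -0.667 → ψ = 0.326
Converged at ψ = 0.326.

two-phase, V/F = 0.326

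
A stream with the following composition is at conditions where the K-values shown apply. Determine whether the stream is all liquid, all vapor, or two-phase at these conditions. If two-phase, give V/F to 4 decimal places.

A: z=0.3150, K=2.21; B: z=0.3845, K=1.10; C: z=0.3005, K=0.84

all vapor

ΣzᵢKᵢ = 1.3715; Σzᵢ/Kᵢ = 0.8498.
Since Σzᵢ/Kᵢ < 1 the mixture is above its dew point — single vapor phase.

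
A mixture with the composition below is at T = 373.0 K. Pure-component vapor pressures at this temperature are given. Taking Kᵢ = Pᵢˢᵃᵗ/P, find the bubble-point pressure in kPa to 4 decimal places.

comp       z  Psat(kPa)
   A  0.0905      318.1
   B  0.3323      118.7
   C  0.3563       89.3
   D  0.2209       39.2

At the bubble point ψ → 0, so ΣzᵢKᵢ = 1 with Kᵢ = Pᵢˢᵃᵗ/P ⇒ P = ΣzᵢPᵢˢᵃᵗ.
P = 0.0905·318.1 + 0.3323·118.7 + 0.3563·89.3 + 0.2209·39.2 = 108.7089 kPa

Pbub = 108.7089 kPa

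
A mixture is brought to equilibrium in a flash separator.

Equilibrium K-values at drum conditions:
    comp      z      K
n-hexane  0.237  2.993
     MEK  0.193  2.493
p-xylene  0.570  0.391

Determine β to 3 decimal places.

β = 0.381

Iterate (Newton) starting at β = 0.37:
  β = 0.370: g = 0.0094, g' = -0.843 → β = 0.381
Converged at β = 0.381.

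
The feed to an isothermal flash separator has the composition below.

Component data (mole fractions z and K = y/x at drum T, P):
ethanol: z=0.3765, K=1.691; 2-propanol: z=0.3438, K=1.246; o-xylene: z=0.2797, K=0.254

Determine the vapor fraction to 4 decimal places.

ψ = 0.3618

Rachford–Rice: g(ψ) = Σ zᵢ(Kᵢ−1)/(1+ψ(Kᵢ−1)) = 0.
Feasibility: ΣzᵢKᵢ = 1.1361, Σzᵢ/Kᵢ = 1.5998 — both > 1, two phases present.
Iterate (Newton) starting at ψ = 0.5:
  ψ = 0.5000: g = -0.06412, g' = -0.5117 → ψ = 0.3747
  ψ = 0.3747: g = -0.00552, g' = -0.4307 → ψ = 0.3619
  ψ = 0.3619: g = -0.00004, g' = -0.4247 → ψ = 0.3618
Converged at ψ = 0.3618.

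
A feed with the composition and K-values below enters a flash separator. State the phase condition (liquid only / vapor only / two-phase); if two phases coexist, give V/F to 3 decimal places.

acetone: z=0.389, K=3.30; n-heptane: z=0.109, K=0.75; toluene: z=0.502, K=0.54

ΣzᵢKᵢ = 1.637; Σzᵢ/Kᵢ = 1.193.
Both exceed 1, so a two-phase solution exists.
Material balance + equilibrium reduce to Σ zᵢ(Kᵢ−1)/(1+ψ(Kᵢ−1)) = 0.
Newton iteration, ψ⁰ = 0.5:
  ψ = 0.500: g = 0.0851, g' = -0.633 → ψ = 0.634
  ψ = 0.634: g = 0.0054, g' = -0.562 → ψ = 0.644
Converged at ψ = 0.644.

two-phase, V/F = 0.644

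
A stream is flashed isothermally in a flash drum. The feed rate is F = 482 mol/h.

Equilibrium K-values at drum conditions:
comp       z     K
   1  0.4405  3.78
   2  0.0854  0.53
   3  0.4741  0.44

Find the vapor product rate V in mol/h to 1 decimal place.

Material balance + equilibrium reduce to Σ zᵢ(Kᵢ−1)/(1+ψ(Kᵢ−1)) = 0.
g(0) = ΣzᵢKᵢ − 1 = 0.9190 and g(1) = 1 − Σzᵢ/Kᵢ = -0.3552, so a root lies in (0, 1).
Newton–Raphson from ψ = 0.3:
  ψ = 0.3000: g = 0.30188, g' = -1.2525 → ψ = 0.5410
  ψ = 0.5410: g = 0.05432, g' = -0.8829 → ψ = 0.6026
  ψ = 0.6026: g = 0.00107, g' = -0.8511 → ψ = 0.6038
Converged at ψ = 0.6038.
Then V = ψ·F = 0.6038·482 = 291.0 mol/h and L = F − V = 191.0 mol/h.

V = 291.0 mol/h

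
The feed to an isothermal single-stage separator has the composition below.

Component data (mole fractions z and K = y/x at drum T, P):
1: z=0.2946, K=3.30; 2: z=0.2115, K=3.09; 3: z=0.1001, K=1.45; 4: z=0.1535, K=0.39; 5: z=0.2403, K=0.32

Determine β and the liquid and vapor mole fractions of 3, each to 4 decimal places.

β = 0.6980, x_3 = 0.0762, y_3 = 0.1105

Material balance + equilibrium reduce to Σ zᵢ(Kᵢ−1)/(1+β(Kᵢ−1)) = 0.
g(0) = ΣzᵢKᵢ − 1 = 0.9076 and g(1) = 1 − Σzᵢ/Kᵢ = -0.3713, so a root lies in (0, 1).
Iterate (Newton) starting at β = 0.5:
  β = 0.5000: g = 0.18577, g' = -0.9449 → β = 0.6966
  β = 0.6966: g = 0.00138, g' = -0.9689 → β = 0.6980
Converged at β = 0.6980.
Compositions from xᵢ = zᵢ/(1+β(Kᵢ−1)), yᵢ = Kᵢxᵢ:
  1: x = 0.1131, y = 0.3731
  2: x = 0.0860, y = 0.2658
  3: x = 0.0762, y = 0.1105
  4: x = 0.2673, y = 0.1043
  5: x = 0.4574, y = 0.1464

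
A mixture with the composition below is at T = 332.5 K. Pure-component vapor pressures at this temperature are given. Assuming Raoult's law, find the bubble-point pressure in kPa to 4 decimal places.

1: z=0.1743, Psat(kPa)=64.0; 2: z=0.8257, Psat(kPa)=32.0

Pbub = 37.5776 kPa

At the bubble point ψ → 0, so ΣzᵢKᵢ = 1 with Kᵢ = Pᵢˢᵃᵗ/P ⇒ P = ΣzᵢPᵢˢᵃᵗ.
P = 0.1743·64.0 + 0.8257·32.0 = 37.5776 kPa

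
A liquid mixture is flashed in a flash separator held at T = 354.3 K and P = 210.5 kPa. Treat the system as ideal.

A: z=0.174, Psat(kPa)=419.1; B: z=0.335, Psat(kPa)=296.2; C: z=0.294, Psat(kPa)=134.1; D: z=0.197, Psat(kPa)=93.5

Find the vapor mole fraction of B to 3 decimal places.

Raoult's law: Kᵢ = Pᵢˢᵃᵗ/P = Pᵢˢᵃᵗ/210.5.
  K_A = 419.1/210.5 = 1.99097, K_B = 296.2/210.5 = 1.40713, K_C = 134.1/210.5 = 0.63705, K_D = 93.5/210.5 = 0.44418
Rachford–Rice: g(V/F) = Σ zᵢ(Kᵢ−1)/(1+V/F(Kᵢ−1)) = 0.
Check two-phase: ΣzᵢKᵢ = 1.093 > 1 and Σzᵢ/Kᵢ = 1.230 > 1, so g(0) = 0.093 > 0 and g(1) = -0.230 < 0.
Newton iteration, V/F⁰ = 0.5:
  V/F = 0.500: g = -0.0534, g' = -0.289 → V/F = 0.315
  V/F = 0.315: g = -0.0011, g' = -0.282 → V/F = 0.312
Converged at V/F = 0.312.
Compositions from xᵢ = zᵢ/(1+V/F(Kᵢ−1)), yᵢ = Kᵢxᵢ:
  A: x = 0.133, y = 0.265
  B: x = 0.297, y = 0.418
  C: x = 0.332, y = 0.211
  D: x = 0.238, y = 0.106

y_B = 0.418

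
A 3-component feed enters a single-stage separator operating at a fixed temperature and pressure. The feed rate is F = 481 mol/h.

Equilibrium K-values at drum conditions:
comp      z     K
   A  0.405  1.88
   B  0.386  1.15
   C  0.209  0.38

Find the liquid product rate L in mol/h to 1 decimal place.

L = 92.0 mol/h

Material balance + equilibrium reduce to Σ zᵢ(Kᵢ−1)/(1+V/F(Kᵢ−1)) = 0.
Check two-phase: ΣzᵢKᵢ = 1.285 > 1 and Σzᵢ/Kᵢ = 1.101 > 1, so g(0) = 0.285 > 0 and g(1) = -0.101 < 0.
Iterate (Newton) starting at V/F = 0.43:
  V/F = 0.430: g = 0.1363, g' = -0.322 → V/F = 0.853
  V/F = 0.853: g = -0.0201, g' = -0.471 → V/F = 0.810
  V/F = 0.810: g = -0.0007, g' = -0.438 → V/F = 0.809
Converged at V/F = 0.809.
Then V = V/F·F = 0.8086·481 = 389.0 mol/h and L = F − V = 92.0 mol/h.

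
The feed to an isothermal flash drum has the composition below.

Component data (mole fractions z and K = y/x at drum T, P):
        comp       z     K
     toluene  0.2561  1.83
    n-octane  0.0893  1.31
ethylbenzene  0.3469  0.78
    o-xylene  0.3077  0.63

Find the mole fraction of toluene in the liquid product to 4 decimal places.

Rachford–Rice: g(β) = Σ zᵢ(Kᵢ−1)/(1+β(Kᵢ−1)) = 0.
Feasibility: ΣzᵢKᵢ = 1.0501, Σzᵢ/Kᵢ = 1.1413 — both > 1, two phases present.
Iterate (Newton) starting at β = 0.5:
  β = 0.5000: g = -0.05125, g' = -0.1792 → β = 0.2139
  β = 0.2139: g = 0.00275, g' = -0.2029 → β = 0.2275
Converged at β = 0.2275.
Compositions from xᵢ = zᵢ/(1+β(Kᵢ−1)), yᵢ = Kᵢxᵢ:
  toluene: x = 0.2154, y = 0.3942
  n-octane: x = 0.0834, y = 0.1093
  ethylbenzene: x = 0.3652, y = 0.2848
  o-xylene: x = 0.3360, y = 0.2117

x_toluene = 0.2154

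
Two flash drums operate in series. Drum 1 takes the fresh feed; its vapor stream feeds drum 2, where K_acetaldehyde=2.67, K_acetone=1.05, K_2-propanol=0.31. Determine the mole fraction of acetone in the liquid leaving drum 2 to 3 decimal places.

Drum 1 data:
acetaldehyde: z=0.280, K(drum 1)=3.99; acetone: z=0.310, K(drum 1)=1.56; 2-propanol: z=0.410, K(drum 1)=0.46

Drum 1:
Rachford–Rice: g(ψ₁) = Σ zᵢ(Kᵢ−1)/(1+ψ₁(Kᵢ−1)) = 0.
Check two-phase: ΣzᵢKᵢ = 1.789 > 1 and Σzᵢ/Kᵢ = 1.160 > 1, so g(0) = 0.789 > 0 and g(1) = -0.160 < 0.
Newton–Raphson from ψ₁ = 0.64:
  ψ₁ = 0.640: g = 0.0768, g' = -0.627 → ψ₁ = 0.763
Converged at ψ₁ = 0.763.
Drum-1 compositions:
  acetaldehyde: x = 0.085, y = 0.340
  acetone: x = 0.217, y = 0.339
  2-propanol: x = 0.698, y = 0.321
Drum-2 feed = drum-1 vapor: z₂ = (0.3404, 0.3388, 0.3209).
Drum 2:
Let ψ₂ = V/F and solve Σ zᵢ(Kᵢ−1)/(1+ψ₂(Kᵢ−1)) = 0.
g(0) = ΣzᵢKᵢ − 1 = 0.364 and g(1) = 1 − Σzᵢ/Kᵢ = -0.485, so a root lies in (0, 1).
Iterate (Newton) starting at ψ₂ = 0.54:
  ψ₂ = 0.540: g = -0.0375, g' = -0.651 → ψ₂ = 0.482
Converged at ψ₂ = 0.482.
  acetaldehyde: x = 0.189, y = 0.504
  acetone: x = 0.331, y = 0.347
  2-propanol: x = 0.481, y = 0.149

x_acetone (drum 2) = 0.331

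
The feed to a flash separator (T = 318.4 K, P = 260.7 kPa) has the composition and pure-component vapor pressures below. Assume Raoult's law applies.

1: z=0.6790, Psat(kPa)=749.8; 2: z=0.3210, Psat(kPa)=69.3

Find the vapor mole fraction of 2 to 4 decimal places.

y_2 = 0.1911

Raoult's law: Kᵢ = Pᵢˢᵃᵗ/P = Pᵢˢᵃᵗ/260.7.
  K_1 = 749.8/260.7 = 2.876103, K_2 = 69.3/260.7 = 0.265823
Material balance + equilibrium reduce to Σ zᵢ(Kᵢ−1)/(1+V/F(Kᵢ−1)) = 0.
Feasibility: ΣzᵢKᵢ = 2.0382, Σzᵢ/Kᵢ = 1.4437 — both > 1, two phases present.
Newton iteration, V/F⁰ = 0.4:
  V/F = 0.4000: g = 0.39409, g' = -1.1268 → V/F = 0.7497
  V/F = 0.7497: g = 0.00510, g' = -1.2688 → V/F = 0.7538
  V/F = 0.7538: g = -0.00002, g' = -1.2775 → V/F = 0.7537
Converged at V/F = 0.7537.
Compositions from xᵢ = zᵢ/(1+V/F(Kᵢ−1)), yᵢ = Kᵢxᵢ:
  1: x = 0.2813, y = 0.8089
  2: x = 0.7187, y = 0.1911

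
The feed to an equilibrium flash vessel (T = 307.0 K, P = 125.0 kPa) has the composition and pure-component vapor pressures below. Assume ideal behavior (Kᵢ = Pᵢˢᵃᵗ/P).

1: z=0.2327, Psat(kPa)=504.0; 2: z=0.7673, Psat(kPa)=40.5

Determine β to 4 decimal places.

Raoult's law: Kᵢ = Pᵢˢᵃᵗ/P = Pᵢˢᵃᵗ/125.0.
  K_1 = 504.0/125.0 = 4.032000, K_2 = 40.5/125.0 = 0.324000
Newton iteration, β⁰ = 0.39:
  β = 0.3900: g = -0.38113, g' = -1.0958 → β = 0.0422
  β = 0.0422: g = 0.09162, g' = -2.0531 → β = 0.0868
  β = 0.0868: g = 0.00751, g' = -1.7363 → β = 0.0911
  β = 0.0911: g = 0.00005, g' = -1.7114 → β = 0.0912
Converged at β = 0.0912.

β = 0.0912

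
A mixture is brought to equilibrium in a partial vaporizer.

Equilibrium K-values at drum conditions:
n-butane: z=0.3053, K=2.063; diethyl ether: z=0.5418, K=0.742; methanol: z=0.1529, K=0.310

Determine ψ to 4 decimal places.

Newton iteration, ψ⁰ = 0.41:
  ψ = 0.4100: g = -0.07742, g' = -0.3540 → ψ = 0.1913
  ψ = 0.1913: g = 0.00110, g' = -0.3748 → ψ = 0.1942
Converged at ψ = 0.1943.

ψ = 0.1943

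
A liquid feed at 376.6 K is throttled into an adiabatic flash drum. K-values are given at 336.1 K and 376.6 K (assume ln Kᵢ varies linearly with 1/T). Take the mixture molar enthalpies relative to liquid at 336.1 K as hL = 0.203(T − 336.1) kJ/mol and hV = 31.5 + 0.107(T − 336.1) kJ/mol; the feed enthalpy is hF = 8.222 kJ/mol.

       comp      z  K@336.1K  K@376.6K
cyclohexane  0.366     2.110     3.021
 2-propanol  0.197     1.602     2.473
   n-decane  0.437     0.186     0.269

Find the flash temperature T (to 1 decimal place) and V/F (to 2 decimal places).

T = 338.7 K, V/F = 0.25

Adiabatic flash: solve Rachford–Rice at each trial T, then check hF = ψ·hV(T) + (1−ψ)·hL(T).
  T = 336.1 K: K = (2.110, 1.602, 0.186), RR gives ψ = 0.217, H_out = 6.846 kJ/mol
  T = 376.6 K: K = (3.021, 2.473, 0.269), RR gives ψ = 0.529, H_out = 22.821 kJ/mol
  T = 356.4 K: K = (2.552, 2.016, 0.226), RR gives ψ = 0.403, H_out = 16.030 kJ/mol
  T = 346.2 K: K = (2.326, 1.802, 0.206), RR gives ψ = 0.321, H_out = 11.853 kJ/mol
  T = 341.1 K: K = (2.216, 1.700, 0.196), RR gives ψ = 0.272, H_out = 9.460 kJ/mol
  T = 338.6 K: K = (2.163, 1.650, 0.191), RR gives ψ = 0.246, H_out = 8.191 kJ/mol
  T = 339.9 K: K = (2.190, 1.676, 0.193), RR gives ψ = 0.260, H_out = 8.860 kJ/mol
Linear interpolation between T = 338.6 (H_out = 8.191) and T = 339.9 (H_out = 8.860) on hF = 8.222 gives T ≈ 338.7 K, at which ψ = 0.25.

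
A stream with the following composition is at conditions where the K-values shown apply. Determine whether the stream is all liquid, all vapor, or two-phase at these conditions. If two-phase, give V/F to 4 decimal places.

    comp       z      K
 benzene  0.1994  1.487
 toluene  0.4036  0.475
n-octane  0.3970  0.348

ΣzᵢKᵢ = 0.6264; Σzᵢ/Kᵢ = 2.1246.
Since ΣzᵢKᵢ < 1 the mixture is below its bubble point — single liquid phase.

all liquid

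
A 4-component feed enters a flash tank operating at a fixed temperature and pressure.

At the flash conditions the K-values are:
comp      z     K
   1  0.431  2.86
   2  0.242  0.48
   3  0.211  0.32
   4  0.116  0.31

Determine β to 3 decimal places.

Iterate (Newton) starting at β = 0.5:
  β = 0.500: g = -0.0943, g' = -0.873 → β = 0.392
Converged at β = 0.392.

β = 0.392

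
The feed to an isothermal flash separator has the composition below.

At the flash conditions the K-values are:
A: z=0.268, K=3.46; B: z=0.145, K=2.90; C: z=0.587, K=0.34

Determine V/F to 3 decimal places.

Material balance + equilibrium reduce to Σ zᵢ(Kᵢ−1)/(1+V/F(Kᵢ−1)) = 0.
Feasibility: ΣzᵢKᵢ = 1.547, Σzᵢ/Kᵢ = 1.854 — both > 1, two phases present.
Iterate (Newton) starting at V/F = 0.33:
  V/F = 0.330: g = 0.0379, g' = -1.110 → V/F = 0.364
  V/F = 0.364: g = 0.0006, g' = -1.077 → V/F = 0.365
Converged at V/F = 0.365.

V/F = 0.365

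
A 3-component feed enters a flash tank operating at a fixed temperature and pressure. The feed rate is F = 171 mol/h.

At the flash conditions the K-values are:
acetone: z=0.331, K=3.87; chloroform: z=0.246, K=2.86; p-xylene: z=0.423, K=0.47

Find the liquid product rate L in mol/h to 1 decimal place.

Let ψ = V/F and solve Σ zᵢ(Kᵢ−1)/(1+ψ(Kᵢ−1)) = 0.
Feasibility: ΣzᵢKᵢ = 2.183, Σzᵢ/Kᵢ = 1.072 — both > 1, two phases present.
Newton iteration, ψ⁰ = 0.5:
  ψ = 0.500: g = 0.3222, g' = -0.908 → ψ = 0.855
  ψ = 0.855: g = 0.0419, g' = -0.753 → ψ = 0.910
Converged at ψ = 0.910.
Then V = ψ·F = 0.9099·171 = 155.6 mol/h and L = F − V = 15.4 mol/h.

L = 15.4 mol/h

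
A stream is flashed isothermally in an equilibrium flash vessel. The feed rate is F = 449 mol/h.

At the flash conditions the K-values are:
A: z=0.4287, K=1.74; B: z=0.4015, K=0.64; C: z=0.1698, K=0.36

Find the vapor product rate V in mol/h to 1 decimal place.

Material balance + equilibrium reduce to Σ zᵢ(Kᵢ−1)/(1+V/F(Kᵢ−1)) = 0.
Feasibility: ΣzᵢKᵢ = 1.0640, Σzᵢ/Kᵢ = 1.3454 — both > 1, two phases present.
Newton iteration, V/F⁰ = 0.5:
  V/F = 0.5000: g = -0.10452, g' = -0.3529 → V/F = 0.2038
  V/F = 0.2038: g = -0.00529, g' = -0.3298 → V/F = 0.1878
Converged at V/F = 0.1878.
Then V = V/F·F = 0.1878·449 = 84.3 mol/h and L = F − V = 364.7 mol/h.

V = 84.3 mol/h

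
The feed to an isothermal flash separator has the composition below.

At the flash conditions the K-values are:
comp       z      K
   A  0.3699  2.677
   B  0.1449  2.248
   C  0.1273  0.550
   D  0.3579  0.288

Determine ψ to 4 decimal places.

ψ = 0.4760

Newton–Raphson from ψ = 0.41:
  ψ = 0.4100: g = 0.05708, g' = -0.8647 → ψ = 0.4760
Converged at ψ = 0.4760.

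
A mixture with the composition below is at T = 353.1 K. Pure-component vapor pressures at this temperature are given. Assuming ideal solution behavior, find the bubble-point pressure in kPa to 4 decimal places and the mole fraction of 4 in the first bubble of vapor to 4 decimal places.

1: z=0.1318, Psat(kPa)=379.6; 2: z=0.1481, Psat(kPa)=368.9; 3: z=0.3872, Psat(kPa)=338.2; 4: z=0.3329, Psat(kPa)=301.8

At the bubble point ψ → 0, so ΣzᵢKᵢ = 1 with Kᵢ = Pᵢˢᵃᵗ/P ⇒ P = ΣzᵢPᵢˢᵃᵗ.
P = 0.1318·379.6 + 0.1481·368.9 + 0.3872·338.2 + 0.3329·301.8 = 336.0856 kPa
yᵢ = zᵢPᵢˢᵃᵗ/P ⇒ y_4 = 0.3329·301.8/336.0856 = 0.2989

Pbub = 336.0856 kPa, y_4 = 0.2989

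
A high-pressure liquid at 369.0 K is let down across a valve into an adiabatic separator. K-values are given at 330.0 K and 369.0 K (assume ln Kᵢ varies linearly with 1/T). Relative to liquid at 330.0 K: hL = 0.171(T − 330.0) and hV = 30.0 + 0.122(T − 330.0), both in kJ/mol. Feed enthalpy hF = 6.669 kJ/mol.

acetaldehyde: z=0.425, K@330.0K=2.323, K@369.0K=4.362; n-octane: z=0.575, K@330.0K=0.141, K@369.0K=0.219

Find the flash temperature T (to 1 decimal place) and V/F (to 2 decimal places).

Adiabatic flash: solve Rachford–Rice at each trial T, then check hF = ψ·hV(T) + (1−ψ)·hL(T).
  T = 330.0 K: K = (2.323, 0.141), RR gives ψ = 0.060, H_out = 1.804 kJ/mol
  T = 369.0 K: K = (4.362, 0.219), RR gives ψ = 0.373, H_out = 17.150 kJ/mol
  T = 349.5 K: K = (3.240, 0.178), RR gives ψ = 0.260, H_out = 10.893 kJ/mol
  T = 339.8 K: K = (2.759, 0.159), RR gives ψ = 0.178, H_out = 6.943 kJ/mol
  T = 334.9 K: K = (2.535, 0.150), RR gives ψ = 0.125, H_out = 4.566 kJ/mol
  T = 337.4 K: K = (2.647, 0.154), RR gives ψ = 0.154, H_out = 5.819 kJ/mol
Linear interpolation between T = 337.4 (H_out = 5.819) and T = 339.8 (H_out = 6.943) on hF = 6.669 gives T ≈ 339.2 K, at which ψ = 0.17.

T = 339.2 K, V/F = 0.17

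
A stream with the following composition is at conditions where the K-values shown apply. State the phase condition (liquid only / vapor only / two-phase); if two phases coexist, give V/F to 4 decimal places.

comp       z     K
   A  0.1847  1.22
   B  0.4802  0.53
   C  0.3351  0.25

liquid only

ΣzᵢKᵢ = 0.5636; Σzᵢ/Kᵢ = 2.3978.
Since ΣzᵢKᵢ < 1 the mixture is below its bubble point — single liquid phase.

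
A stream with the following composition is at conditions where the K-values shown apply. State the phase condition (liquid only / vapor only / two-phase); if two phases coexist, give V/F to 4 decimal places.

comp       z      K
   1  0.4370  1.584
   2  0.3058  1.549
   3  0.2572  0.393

ΣzᵢKᵢ = 1.2670; Σzᵢ/Kᵢ = 1.1278.
Both exceed 1, so a two-phase solution exists.
Material balance + equilibrium reduce to Σ zᵢ(Kᵢ−1)/(1+ψ(Kᵢ−1)) = 0.
Newton iteration, ψ⁰ = 0.46:
  ψ = 0.4600: g = 0.11860, g' = -0.3338 → ψ = 0.8154
  ψ = 0.8154: g = -0.02024, g' = -0.4838 → ψ = 0.7735
  ψ = 0.7735: g = -0.00067, g' = -0.4529 → ψ = 0.7720
Converged at ψ = 0.7720.

two-phase, V/F = 0.7720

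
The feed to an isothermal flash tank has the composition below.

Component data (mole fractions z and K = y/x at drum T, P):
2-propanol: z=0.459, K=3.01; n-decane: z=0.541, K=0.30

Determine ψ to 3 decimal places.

Let ψ = V/F and solve Σ zᵢ(Kᵢ−1)/(1+ψ(Kᵢ−1)) = 0.
Feasibility: ΣzᵢKᵢ = 1.544, Σzᵢ/Kᵢ = 1.956 — both > 1, two phases present.
Binary case is linear: z₁(K₁−1)(1+ψ(K₂−1)) + z₂(K₂−1)(1+ψ(K₁−1)) = 0
⇒ ψ = [z₁(K₁−1)+z₂(K₂−1)] / [−(K₁−1)(K₂−1)] = 0.5439/1.4070 = 0.387

ψ = 0.387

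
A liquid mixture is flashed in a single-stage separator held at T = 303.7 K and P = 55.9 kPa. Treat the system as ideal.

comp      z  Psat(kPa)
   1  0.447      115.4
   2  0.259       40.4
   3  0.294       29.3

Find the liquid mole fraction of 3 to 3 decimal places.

Raoult's law: Kᵢ = Pᵢˢᵃᵗ/P = Pᵢˢᵃᵗ/55.9.
  K_1 = 115.4/55.9 = 2.06440, K_2 = 40.4/55.9 = 0.72272, K_3 = 29.3/55.9 = 0.52415
Iterate (Newton) starting at ψ = 0.51:
  ψ = 0.510: g = 0.0400, g' = -0.356 → ψ = 0.622
  ψ = 0.622: g = 0.0006, g' = -0.347 → ψ = 0.624
Converged at ψ = 0.624.
Compositions from xᵢ = zᵢ/(1+ψ(Kᵢ−1)), yᵢ = Kᵢxᵢ:
  1: x = 0.269, y = 0.554
  2: x = 0.313, y = 0.226
  3: x = 0.418, y = 0.219

x_3 = 0.418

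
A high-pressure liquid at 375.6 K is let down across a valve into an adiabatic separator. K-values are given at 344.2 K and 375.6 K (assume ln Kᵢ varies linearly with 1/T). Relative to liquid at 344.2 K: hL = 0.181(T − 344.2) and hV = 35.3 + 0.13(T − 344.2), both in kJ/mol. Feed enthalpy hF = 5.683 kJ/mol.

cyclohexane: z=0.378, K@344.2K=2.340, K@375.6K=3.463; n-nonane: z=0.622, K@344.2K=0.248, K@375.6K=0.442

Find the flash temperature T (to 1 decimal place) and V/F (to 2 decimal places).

T = 350.9 K, V/F = 0.13

Adiabatic flash: solve Rachford–Rice at each trial T, then check hF = ψ·hV(T) + (1−ψ)·hL(T).
  T = 344.2 K: K = (2.340, 0.248), RR gives ψ = 0.038, H_out = 1.358 kJ/mol
  T = 375.6 K: K = (3.463, 0.442), RR gives ψ = 0.425, H_out = 20.001 kJ/mol
  T = 359.9 K: K = (2.871, 0.335), RR gives ψ = 0.236, H_out = 10.992 kJ/mol
  T = 352.0 K: K = (2.596, 0.289), RR gives ψ = 0.142, H_out = 6.368 kJ/mol
  T = 348.1 K: K = (2.466, 0.268), RR gives ψ = 0.092, H_out = 3.940 kJ/mol
  T = 350.1 K: K = (2.532, 0.279), RR gives ψ = 0.118, H_out = 5.202 kJ/mol
Linear interpolation between T = 350.1 (H_out = 5.202) and T = 352.0 (H_out = 6.368) on hF = 5.683 gives T ≈ 350.9 K, at which ψ = 0.13.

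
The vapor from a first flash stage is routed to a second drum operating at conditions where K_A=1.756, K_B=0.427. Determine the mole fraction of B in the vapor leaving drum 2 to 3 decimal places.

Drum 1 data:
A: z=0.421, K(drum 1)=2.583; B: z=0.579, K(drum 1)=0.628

Drum 1:
Material balance + equilibrium reduce to Σ zᵢ(Kᵢ−1)/(1+ψ₁(Kᵢ−1)) = 0.
Feasibility: ΣzᵢKᵢ = 1.451, Σzᵢ/Kᵢ = 1.085 — both > 1, two phases present.
Binary case is linear: z₁(K₁−1)(1+ψ₁(K₂−1)) + z₂(K₂−1)(1+ψ₁(K₁−1)) = 0
⇒ ψ₁ = [z₁(K₁−1)+z₂(K₂−1)] / [−(K₁−1)(K₂−1)] = 0.4511/0.5889 = 0.766
Drum-1 compositions:
  A: x = 0.190, y = 0.491
  B: x = 0.810, y = 0.509
Drum-2 feed = drum-1 vapor: z₂ = (0.4915, 0.5085).
Drum 2:
Binary case is linear: z₁(K₁−1)(1+ψ₂(K₂−1)) + z₂(K₂−1)(1+ψ₂(K₁−1)) = 0
⇒ ψ₂ = [z₁(K₁−1)+z₂(K₂−1)] / [−(K₁−1)(K₂−1)] = 0.0802/0.4332 = 0.185
  A: x = 0.431, y = 0.757
  B: x = 0.569, y = 0.243

y_B (drum 2) = 0.243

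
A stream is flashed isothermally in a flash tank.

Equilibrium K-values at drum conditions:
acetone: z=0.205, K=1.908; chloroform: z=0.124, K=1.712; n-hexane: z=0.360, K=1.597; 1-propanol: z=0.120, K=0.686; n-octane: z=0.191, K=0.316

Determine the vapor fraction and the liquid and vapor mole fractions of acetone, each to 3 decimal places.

Rachford–Rice: g(ψ) = Σ zᵢ(Kᵢ−1)/(1+ψ(Kᵢ−1)) = 0.
g(0) = ΣzᵢKᵢ − 1 = 0.321 and g(1) = 1 − Σzᵢ/Kᵢ = -0.185, so a root lies in (0, 1).
Newton–Raphson from ψ = 0.39:
  ψ = 0.390: g = 0.1598, g' = -0.397 → ψ = 0.793
  ψ = 0.793: g = -0.0251, g' = -0.589 → ψ = 0.750
  ψ = 0.750: g = -0.0010, g' = -0.545 → ψ = 0.749
Converged at ψ = 0.749.
Compositions from xᵢ = zᵢ/(1+ψ(Kᵢ−1)), yᵢ = Kᵢxᵢ:
  acetone: x = 0.122, y = 0.233
  chloroform: x = 0.081, y = 0.138
  n-hexane: x = 0.249, y = 0.397
  1-propanol: x = 0.157, y = 0.108
  n-octane: x = 0.391, y = 0.124

ψ = 0.749, x_acetone = 0.122, y_acetone = 0.233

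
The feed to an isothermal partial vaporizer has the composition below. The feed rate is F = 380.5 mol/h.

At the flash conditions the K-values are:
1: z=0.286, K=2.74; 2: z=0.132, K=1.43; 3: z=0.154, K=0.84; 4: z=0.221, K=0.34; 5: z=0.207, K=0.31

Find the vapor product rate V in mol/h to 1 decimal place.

V = 108.4 mol/h

Iterate (Newton) starting at β = 0.64:
  β = 0.640: g = -0.2558, g' = -0.818 → β = 0.327
  β = 0.327: g = -0.0298, g' = -0.696 → β = 0.285
Converged at β = 0.285.
Then V = β·F = 0.2850·380.5 = 108.4 mol/h and L = F − V = 272.1 mol/h.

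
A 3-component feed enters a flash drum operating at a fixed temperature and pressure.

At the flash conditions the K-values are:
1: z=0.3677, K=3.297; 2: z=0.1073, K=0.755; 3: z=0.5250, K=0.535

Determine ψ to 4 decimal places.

Iterate (Newton) starting at ψ = 0.5:
  ψ = 0.5000: g = 0.04508, g' = -0.6214 → ψ = 0.5725
  ψ = 0.5725: g = 0.00154, g' = -0.5815 → ψ = 0.5752
Converged at ψ = 0.5752.

ψ = 0.5752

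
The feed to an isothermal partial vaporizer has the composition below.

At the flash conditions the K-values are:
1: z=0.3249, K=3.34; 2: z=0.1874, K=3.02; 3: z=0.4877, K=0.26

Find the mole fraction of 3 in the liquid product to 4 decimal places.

x_3 = 0.7498

Rachford–Rice: g(β) = Σ zᵢ(Kᵢ−1)/(1+β(Kᵢ−1)) = 0.
Feasibility: ΣzᵢKᵢ = 1.7779, Σzᵢ/Kᵢ = 2.0351 — both > 1, two phases present.
Newton–Raphson from β = 0.52:
  β = 0.5200: g = -0.05906, g' = -1.2495 → β = 0.4727
  β = 0.4727: g = -0.00048, g' = -1.2329 → β = 0.4724
Converged at β = 0.4724.
Compositions from xᵢ = zᵢ/(1+β(Kᵢ−1)), yᵢ = Kᵢxᵢ:
  1: x = 0.1543, y = 0.5154
  2: x = 0.0959, y = 0.2896
  3: x = 0.7498, y = 0.1949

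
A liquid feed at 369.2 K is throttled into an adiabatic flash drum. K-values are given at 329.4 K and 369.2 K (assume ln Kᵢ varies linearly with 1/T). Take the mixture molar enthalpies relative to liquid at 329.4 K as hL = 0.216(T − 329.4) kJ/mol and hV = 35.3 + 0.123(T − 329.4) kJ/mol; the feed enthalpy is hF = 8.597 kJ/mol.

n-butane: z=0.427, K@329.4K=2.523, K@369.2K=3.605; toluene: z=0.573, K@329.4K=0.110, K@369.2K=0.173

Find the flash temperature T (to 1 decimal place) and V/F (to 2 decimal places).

Adiabatic flash: solve Rachford–Rice at each trial T, then check hF = ψ·hV(T) + (1−ψ)·hL(T).
  T = 329.4 K: K = (2.523, 0.110), RR gives ψ = 0.104, H_out = 3.655 kJ/mol
  T = 369.2 K: K = (3.605, 0.173), RR gives ψ = 0.296, H_out = 17.961 kJ/mol
  T = 349.3 K: K = (3.047, 0.140), RR gives ψ = 0.216, H_out = 11.537 kJ/mol
  T = 339.4 K: K = (2.781, 0.124), RR gives ψ = 0.166, H_out = 7.868 kJ/mol
  T = 344.4 K: K = (2.914, 0.132), RR gives ψ = 0.193, H_out = 9.772 kJ/mol
  T = 341.9 K: K = (2.848, 0.128), RR gives ψ = 0.180, H_out = 8.834 kJ/mol
  T = 340.6 K: K = (2.813, 0.126), RR gives ψ = 0.173, H_out = 8.336 kJ/mol
Linear interpolation between T = 340.6 (H_out = 8.336) and T = 341.9 (H_out = 8.834) on hF = 8.597 gives T ≈ 341.3 K, at which ψ = 0.18.

T = 341.3 K, V/F = 0.18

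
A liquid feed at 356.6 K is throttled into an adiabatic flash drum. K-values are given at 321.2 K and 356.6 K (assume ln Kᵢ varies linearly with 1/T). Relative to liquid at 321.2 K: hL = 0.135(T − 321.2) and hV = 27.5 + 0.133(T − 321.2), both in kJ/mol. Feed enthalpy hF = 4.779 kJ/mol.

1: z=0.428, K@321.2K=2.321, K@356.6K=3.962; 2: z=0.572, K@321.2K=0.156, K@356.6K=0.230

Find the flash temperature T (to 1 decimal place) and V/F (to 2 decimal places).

Adiabatic flash: solve Rachford–Rice at each trial T, then check hF = ψ·hV(T) + (1−ψ)·hL(T).
  T = 321.2 K: K = (2.321, 0.156), RR gives ψ = 0.074, H_out = 2.038 kJ/mol
  T = 356.6 K: K = (3.962, 0.230), RR gives ψ = 0.363, H_out = 14.728 kJ/mol
  T = 338.9 K: K = (3.075, 0.191), RR gives ψ = 0.254, H_out = 9.355 kJ/mol
  T = 330.0 K: K = (2.680, 0.173), RR gives ψ = 0.177, H_out = 6.054 kJ/mol
  T = 325.6 K: K = (2.496, 0.164), RR gives ψ = 0.130, H_out = 4.167 kJ/mol
  T = 327.8 K: K = (2.587, 0.169), RR gives ψ = 0.154, H_out = 5.136 kJ/mol
Linear interpolation between T = 325.6 (H_out = 4.167) and T = 327.8 (H_out = 5.136) on hF = 4.779 gives T ≈ 327.0 K, at which ψ = 0.15.

T = 327.0 K, V/F = 0.15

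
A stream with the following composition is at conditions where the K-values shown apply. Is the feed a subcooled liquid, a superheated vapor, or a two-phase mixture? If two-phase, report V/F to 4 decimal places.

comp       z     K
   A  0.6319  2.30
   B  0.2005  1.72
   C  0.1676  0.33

ΣzᵢKᵢ = 1.8535; Σzᵢ/Kᵢ = 0.8992.
Since Σzᵢ/Kᵢ < 1 the mixture is above its dew point — single vapor phase.

superheated vapor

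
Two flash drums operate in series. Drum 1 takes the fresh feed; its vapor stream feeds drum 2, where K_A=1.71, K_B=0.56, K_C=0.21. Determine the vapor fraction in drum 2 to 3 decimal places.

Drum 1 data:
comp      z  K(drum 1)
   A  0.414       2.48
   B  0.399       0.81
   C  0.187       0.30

V/F (drum 2) = 0.360

Drum 1:
Newton–Raphson from ψ₁ = 0.56:
  ψ₁ = 0.560: g = 0.0349, g' = -0.537 → ψ₁ = 0.625
  ψ₁ = 0.625: g = -0.0004, g' = -0.553 → ψ₁ = 0.624
Converged at ψ₁ = 0.624.
Drum-1 compositions:
  A: x = 0.215, y = 0.534
  B: x = 0.453, y = 0.367
  C: x = 0.332, y = 0.100
Drum-2 feed = drum-1 vapor: z₂ = (0.5337, 0.3667, 0.0996).
Drum 2:
Newton–Raphson from ψ₂ = 0.5:
  ψ₂ = 0.500: g = -0.0573, g' = -0.433 → ψ₂ = 0.368
  ψ₂ = 0.368: g = -0.0029, g' = -0.394 → ψ₂ = 0.360
Converged at ψ₂ = 0.360.
  A: x = 0.425, y = 0.727
  B: x = 0.436, y = 0.244
  C: x = 0.139, y = 0.029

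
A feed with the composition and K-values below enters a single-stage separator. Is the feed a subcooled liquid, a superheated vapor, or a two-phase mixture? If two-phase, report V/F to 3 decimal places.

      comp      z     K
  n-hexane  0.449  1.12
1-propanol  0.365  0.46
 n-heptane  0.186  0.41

ΣzᵢKᵢ = 0.747; Σzᵢ/Kᵢ = 1.648.
Since ΣzᵢKᵢ < 1 the mixture is below its bubble point — single liquid phase.

subcooled liquid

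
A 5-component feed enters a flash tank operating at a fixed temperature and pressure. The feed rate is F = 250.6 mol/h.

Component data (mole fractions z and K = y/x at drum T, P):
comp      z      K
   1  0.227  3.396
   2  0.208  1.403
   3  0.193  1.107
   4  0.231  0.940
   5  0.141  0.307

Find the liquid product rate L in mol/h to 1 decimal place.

L = 34.0 mol/h

Let ψ = V/F and solve Σ zᵢ(Kᵢ−1)/(1+ψ(Kᵢ−1)) = 0.
Feasibility: ΣzᵢKᵢ = 1.537, Σzᵢ/Kᵢ = 1.094 — both > 1, two phases present.
Newton–Raphson from ψ = 0.5:
  ψ = 0.500: g = 0.1730, g' = -0.455 → ψ = 0.881
  ψ = 0.881: g = -0.0097, g' = -0.602 → ψ = 0.864
Converged at ψ = 0.864.
Then V = ψ·F = 0.8642·250.6 = 216.6 mol/h and L = F − V = 34.0 mol/h.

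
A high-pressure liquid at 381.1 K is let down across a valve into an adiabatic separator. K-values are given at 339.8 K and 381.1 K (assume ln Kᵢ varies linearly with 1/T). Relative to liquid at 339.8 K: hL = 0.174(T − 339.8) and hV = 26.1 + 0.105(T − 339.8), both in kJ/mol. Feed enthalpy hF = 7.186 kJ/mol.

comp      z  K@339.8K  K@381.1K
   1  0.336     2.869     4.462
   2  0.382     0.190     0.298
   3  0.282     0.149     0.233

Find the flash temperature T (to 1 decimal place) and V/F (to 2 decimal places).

T = 357.8 K, V/F = 0.16

Adiabatic flash: solve Rachford–Rice at each trial T, then check hF = ψ·hV(T) + (1−ψ)·hL(T).
  T = 339.8 K: K = (2.869, 0.190, 0.149), RR gives ψ = 0.051, H_out = 1.326 kJ/mol
  T = 381.1 K: K = (4.462, 0.298, 0.233), RR gives ψ = 0.269, H_out = 13.429 kJ/mol
  T = 360.5 K: K = (3.625, 0.241, 0.189), RR gives ψ = 0.177, H_out = 7.973 kJ/mol
  T = 350.1 K: K = (3.234, 0.215, 0.168), RR gives ψ = 0.120, H_out = 4.843 kJ/mol
  T = 355.3 K: K = (3.427, 0.228, 0.178), RR gives ψ = 0.150, H_out = 6.451 kJ/mol
  T = 357.9 K: K = (3.526, 0.234, 0.184), RR gives ψ = 0.164, H_out = 7.222 kJ/mol
  T = 356.6 K: K = (3.476, 0.231, 0.181), RR gives ψ = 0.157, H_out = 6.839 kJ/mol
Linear interpolation between T = 356.6 (H_out = 6.839) and T = 357.9 (H_out = 7.222) on hF = 7.186 gives T ≈ 357.8 K, at which ψ = 0.16.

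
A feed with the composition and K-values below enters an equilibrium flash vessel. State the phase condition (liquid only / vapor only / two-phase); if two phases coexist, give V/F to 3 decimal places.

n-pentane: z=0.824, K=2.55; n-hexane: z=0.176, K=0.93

ΣzᵢKᵢ = 2.265; Σzᵢ/Kᵢ = 0.512.
Since Σzᵢ/Kᵢ < 1 the mixture is above its dew point — single vapor phase.

vapor only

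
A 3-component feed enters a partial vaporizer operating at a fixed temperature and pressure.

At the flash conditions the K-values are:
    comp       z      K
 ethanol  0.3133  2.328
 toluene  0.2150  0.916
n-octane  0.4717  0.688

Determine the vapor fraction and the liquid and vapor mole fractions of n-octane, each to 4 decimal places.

ψ = 0.7365, x_n-octane = 0.6124, y_n-octane = 0.4214

Rachford–Rice: g(ψ) = Σ zᵢ(Kᵢ−1)/(1+ψ(Kᵢ−1)) = 0.
g(0) = ΣzᵢKᵢ − 1 = 0.2508 and g(1) = 1 − Σzᵢ/Kᵢ = -0.0549, so a root lies in (0, 1).
Newton–Raphson from ψ = 0.7:
  ψ = 0.7000: g = 0.00814, g' = -0.2253 → ψ = 0.7361
  ψ = 0.7361: g = 0.00009, g' = -0.2204 → ψ = 0.7365
Converged at ψ = 0.7365.
Compositions from xᵢ = zᵢ/(1+ψ(Kᵢ−1)), yᵢ = Kᵢxᵢ:
  ethanol: x = 0.1584, y = 0.3687
  toluene: x = 0.2292, y = 0.2099
  n-octane: x = 0.6124, y = 0.4214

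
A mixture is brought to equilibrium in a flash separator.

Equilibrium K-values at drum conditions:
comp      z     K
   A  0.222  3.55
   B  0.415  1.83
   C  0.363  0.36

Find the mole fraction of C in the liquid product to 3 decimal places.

Iterate (Newton) starting at β = 0.5:
  β = 0.500: g = 0.1506, g' = -0.743 → β = 0.703
  β = 0.703: g = -0.0018, g' = -0.790 → β = 0.700
Converged at β = 0.700.
Compositions from xᵢ = zᵢ/(1+β(Kᵢ−1)), yᵢ = Kᵢxᵢ:
  A: x = 0.080, y = 0.283
  B: x = 0.262, y = 0.480
  C: x = 0.658, y = 0.237

x_C = 0.658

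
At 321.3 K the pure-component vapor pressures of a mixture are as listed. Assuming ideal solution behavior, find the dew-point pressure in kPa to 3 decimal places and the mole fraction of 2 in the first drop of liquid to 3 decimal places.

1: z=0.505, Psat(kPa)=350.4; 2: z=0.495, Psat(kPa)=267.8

At the dew point ψ → 1, so Σzᵢ/Kᵢ = 1 with Kᵢ = Pᵢˢᵃᵗ/P ⇒ 1/P = Σzᵢ/Pᵢˢᵃᵗ.
1/P = 0.505/350.4 + 0.495/267.8 = 0.003290 ⇒ P = 303.988 kPa
xᵢ = zᵢP/Pᵢˢᵃᵗ ⇒ x_2 = 0.495·303.988/267.8 = 0.562

Pdew = 303.988 kPa, x_2 = 0.562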